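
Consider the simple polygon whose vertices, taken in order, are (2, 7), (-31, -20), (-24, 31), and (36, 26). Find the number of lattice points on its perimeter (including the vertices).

The number of boundary lattice points is Σ gcd(|Δx|,|Δy|) = gcd(33,27) + gcd(7,51) + gcd(60,5) + gcd(34,19) = 3+1+5+1 = 10.

10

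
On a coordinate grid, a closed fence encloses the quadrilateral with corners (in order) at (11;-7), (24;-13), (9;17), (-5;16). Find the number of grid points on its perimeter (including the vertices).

18

Along each edge there are gcd(|Δx|,|Δy|)+1 lattice points, so counting each shared vertex once the boundary has gcd(13,6) + gcd(15,30) + gcd(14,1) + gcd(16,23) = 1+15+1+1 = 18.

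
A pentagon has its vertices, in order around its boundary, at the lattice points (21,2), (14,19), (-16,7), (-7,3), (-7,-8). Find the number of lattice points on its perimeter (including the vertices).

21

Along each edge there are gcd(|Δx|,|Δy|)+1 lattice points, so counting each shared vertex once the boundary has gcd(7,17) + gcd(30,12) + gcd(9,4) + gcd(0,11) + gcd(28,10) = 1+6+1+11+2 = 21.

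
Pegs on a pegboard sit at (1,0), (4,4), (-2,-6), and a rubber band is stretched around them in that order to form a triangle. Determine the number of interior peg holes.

1

The shoelace formula gives twice the area as |(1·4 − 4·0) + (4·(-6) − (-2)·4) + ((-2)·0 − 1·(-6))| = 6, so the area is 3.
Along each edge there are gcd(|Δx|,|Δy|)+1 lattice points, so counting each shared vertex once the boundary has gcd(3,4) + gcd(6,10) + gcd(3,6) = 1+2+3 = 6.
Pick's theorem gives I = A − B/2 + 1 = 3 − 6/2 + 1 = 1.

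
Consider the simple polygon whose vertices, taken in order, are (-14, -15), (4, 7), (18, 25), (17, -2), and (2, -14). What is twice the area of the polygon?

985

Using the shoelace formula, 2A = |[(-14)·7 − 4·(-15)] + [4·25 − 18·7] + [18·(-2) − 17·25] + [17·(-14) − 2·(-2)] + [2·(-15) − (-14)·(-14)]| = 985, so the area is 492.5.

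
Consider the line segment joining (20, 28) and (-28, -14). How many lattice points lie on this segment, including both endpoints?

7

The number of lattice points on a segment between lattice points is gcd(|Δx|,|Δy|) + 1 = gcd(48,42) + 1 = 6 + 1 = 7.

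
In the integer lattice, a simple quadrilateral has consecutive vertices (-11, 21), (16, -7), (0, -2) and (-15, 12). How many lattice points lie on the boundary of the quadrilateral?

The number of boundary lattice points is Σ gcd(|Δx|,|Δy|) = gcd(27,28) + gcd(16,5) + gcd(15,14) + gcd(4,9) = 1+1+1+1 = 4.

4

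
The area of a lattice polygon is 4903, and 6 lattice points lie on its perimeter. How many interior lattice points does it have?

From Pick's theorem, I = A − B/2 + 1 = 4903 − 6/2 + 1 = 4901.

4901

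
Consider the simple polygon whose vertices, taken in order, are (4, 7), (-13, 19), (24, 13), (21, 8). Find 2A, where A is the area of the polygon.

The shoelace formula gives twice the area as |(4·19 − (-13)·7) + ((-13)·13 − 24·19) + (24·8 − 21·13) + (21·7 − 4·8)| = 424, so the area is 212.

424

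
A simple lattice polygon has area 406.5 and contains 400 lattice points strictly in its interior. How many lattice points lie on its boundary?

15

Pick's theorem gives A = I + B/2 − 1, so B = 2(A − I + 1) = 2(406.5 − 400 + 1) = 15.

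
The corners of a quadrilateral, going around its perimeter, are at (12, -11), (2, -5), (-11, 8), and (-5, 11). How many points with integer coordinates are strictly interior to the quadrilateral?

109

The shoelace formula gives twice the area as |[12·(-5) − 2·(-11)] + [2·8 − (-11)·(-5)] + [(-11)·11 − (-5)·8] + [(-5)·(-11) − 12·11]| = 235, so the area is 235/2.
Along each edge there are gcd(|Δx|,|Δy|)+1 lattice points, so counting each shared vertex once the boundary has gcd(10,6) + gcd(13,13) + gcd(6,3) + gcd(17,22) = 2+13+3+1 = 19.
Pick's theorem gives I = A − B/2 + 1 = 235/2 − 19/2 + 1 = 109.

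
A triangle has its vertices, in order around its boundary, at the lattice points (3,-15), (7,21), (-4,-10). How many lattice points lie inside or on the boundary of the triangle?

The shoelace formula gives twice the area as |[3·21 − 7·(-15)] + [7·(-10) − (-4)·21] + [(-4)·(-15) − 3·(-10)]| = 272, so the area is 136.
The number of boundary lattice points is Σ gcd(|Δx|,|Δy|) = gcd(4,36) + gcd(11,31) + gcd(7,5) = 4+1+1 = 6.
Pick's theorem gives I = A − B/2 + 1 = 136 − 6/2 + 1 = 134, so the closed region contains I + B = 134 + 6 = 140 lattice points.

140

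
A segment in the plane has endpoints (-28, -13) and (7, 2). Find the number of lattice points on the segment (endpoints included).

The number of lattice points on a segment between lattice points is gcd(|Δx|,|Δy|) + 1 = gcd(35,15) + 1 = 5 + 1 = 6.

6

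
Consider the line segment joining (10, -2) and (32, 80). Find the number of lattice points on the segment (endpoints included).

3

The number of lattice points on a segment between lattice points is gcd(|Δx|,|Δy|) + 1 = gcd(22,82) + 1 = 2 + 1 = 3.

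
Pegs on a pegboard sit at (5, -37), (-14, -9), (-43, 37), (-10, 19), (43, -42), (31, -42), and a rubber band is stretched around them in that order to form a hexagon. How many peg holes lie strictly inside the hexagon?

By the shoelace formula, twice the signed area is |[5·(-9) − (-14)·(-37)] + [(-14)·37 − (-43)·(-9)] + [(-43)·19 − (-10)·37] + [(-10)·(-42) − 43·19] + [43·(-42) − 31·(-42)] + [31·(-37) − 5·(-42)]| = 3753, so the area is 1876.5.
Along each edge there are gcd(|Δx|,|Δy|)+1 lattice points, so counting each shared vertex once the boundary has gcd(19,28) + gcd(29,46) + gcd(33,18) + gcd(53,61) + gcd(12,0) + gcd(26,5) = 1+1+3+1+12+1 = 19.
Pick's theorem gives I = A − B/2 + 1 = 1876.5 − 19/2 + 1 = 1868.

1868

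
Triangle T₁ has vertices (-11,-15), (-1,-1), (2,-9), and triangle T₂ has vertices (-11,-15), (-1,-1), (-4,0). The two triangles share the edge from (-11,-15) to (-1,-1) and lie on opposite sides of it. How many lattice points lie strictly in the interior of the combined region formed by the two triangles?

86

The union is the simple quadrilateral with vertices (-11,-15), (2,-9), (-1,-1), (-4,0) in order.
By the shoelace formula, twice the signed area is |((-11)·(-9) − 2·(-15)) + (2·(-1) − (-1)·(-9)) + ((-1)·0 − (-4)·(-1)) + ((-4)·(-15) − (-11)·0)| = 174, so the area is 87.
Summing gcd(|Δx|,|Δy|) over the edges gives the boundary count: gcd(13,6) + gcd(3,8) + gcd(3,1) + gcd(7,15) = 1+1+1+1 = 4.
By Pick's theorem I = A − B/2 + 1 = 87 − 4/2 + 1 = 86.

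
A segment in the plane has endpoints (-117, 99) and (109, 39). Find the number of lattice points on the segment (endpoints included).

3

The number of lattice points on a segment between lattice points is gcd(|Δx|,|Δy|) + 1 = gcd(226,60) + 1 = 2 + 1 = 3.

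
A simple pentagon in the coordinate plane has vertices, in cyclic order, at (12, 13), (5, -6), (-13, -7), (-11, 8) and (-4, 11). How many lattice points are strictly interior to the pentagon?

350

By the shoelace formula, twice the signed area is |(12·(-6) − 5·13) + (5·(-7) − (-13)·(-6)) + ((-13)·8 − (-11)·(-7)) + ((-11)·11 − (-4)·8) + ((-4)·13 − 12·11)| = 704, so the area is 352.
Summing gcd(|Δx|,|Δy|) over the edges gives the boundary count: gcd(7,19) + gcd(18,1) + gcd(2,15) + gcd(7,3) + gcd(16,2) = 1+1+1+1+2 = 6.
Pick's theorem gives I = A − B/2 + 1 = 352 − 6/2 + 1 = 350.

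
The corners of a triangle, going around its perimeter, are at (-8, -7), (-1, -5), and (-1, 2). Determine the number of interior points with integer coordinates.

By the shoelace formula, twice the signed area is |((-8)·(-5) − (-1)·(-7)) + ((-1)·2 − (-1)·(-5)) + ((-1)·(-7) − (-8)·2)| = 49, so the area is 49/2.
Along each edge there are gcd(|Δx|,|Δy|)+1 lattice points, so counting each shared vertex once the boundary has gcd(7,2) + gcd(0,7) + gcd(7,9) = 1+7+1 = 9.
By Pick's theorem A = I + B/2 − 1, so I = 49/2 − 9/2 + 1 = 21.

21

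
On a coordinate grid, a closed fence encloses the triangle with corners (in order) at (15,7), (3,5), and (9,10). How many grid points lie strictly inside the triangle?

22

By the shoelace formula, twice the signed area is |[15·5 − 3·7] + [3·10 − 9·5] + [9·7 − 15·10]| = 48, so the area is 24.
The number of boundary lattice points is Σ gcd(|Δx|,|Δy|) = gcd(12,2) + gcd(6,5) + gcd(6,3) = 2+1+3 = 6.
Pick's theorem gives I = A − B/2 + 1 = 24 − 6/2 + 1 = 22.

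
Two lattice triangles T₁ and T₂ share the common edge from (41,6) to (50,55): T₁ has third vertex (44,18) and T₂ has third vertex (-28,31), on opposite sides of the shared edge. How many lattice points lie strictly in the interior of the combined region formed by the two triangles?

The union is the simple quadrilateral with vertices (41,6), (44,18), (50,55), (-28,31) in order.
Using the shoelace formula, 2A = |(41·18 − 44·6) + (44·55 − 50·18) + (50·31 − (-28)·55) + ((-28)·6 − 41·31)| = 3645, so the area is 1822.5.
The number of boundary lattice points is Σ gcd(|Δx|,|Δy|) = gcd(3,12) + gcd(6,37) + gcd(78,24) + gcd(69,25) = 3+1+6+1 = 11.
By Pick's theorem I = A − B/2 + 1 = 1822.5 − 11/2 + 1 = 1818.

1818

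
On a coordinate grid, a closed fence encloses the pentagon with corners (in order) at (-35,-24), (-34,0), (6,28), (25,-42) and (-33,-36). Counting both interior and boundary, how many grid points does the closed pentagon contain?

The shoelace formula gives twice the area as |[(-35)·0 − (-34)·(-24)] + [(-34)·28 − 6·0] + [6·(-42) − 25·28] + [25·(-36) − (-33)·(-42)] + [(-33)·(-24) − (-35)·(-36)]| = 5474, so the area is 2737.
Along each edge there are gcd(|Δx|,|Δy|)+1 lattice points, so counting each shared vertex once the boundary has gcd(1,24) + gcd(40,28) + gcd(19,70) + gcd(58,6) + gcd(2,12) = 1+4+1+2+2 = 10.
Pick's theorem gives I = A − B/2 + 1 = 2737 − 10/2 + 1 = 2733, so the closed region contains I + B = 2733 + 10 = 2743 lattice points.

2743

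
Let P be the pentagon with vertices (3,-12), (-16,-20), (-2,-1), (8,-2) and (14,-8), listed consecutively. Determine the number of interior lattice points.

Using the shoelace formula, 2A = |[3·(-20) − (-16)·(-12)] + [(-16)·(-1) − (-2)·(-20)] + [(-2)·(-2) − 8·(-1)] + [8·(-8) − 14·(-2)] + [14·(-12) − 3·(-8)]| = 444, so the area is 222.
Summing gcd(|Δx|,|Δy|) over the edges gives the boundary count: gcd(19,8) + gcd(14,19) + gcd(10,1) + gcd(6,6) + gcd(11,4) = 1+1+1+6+1 = 10.
Pick's theorem gives I = A − B/2 + 1 = 222 − 10/2 + 1 = 218.

218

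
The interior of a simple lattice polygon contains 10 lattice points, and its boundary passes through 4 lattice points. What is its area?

11

Pick's theorem states A = I + B/2 − 1, so A = 10 + 4/2 − 1 = 11.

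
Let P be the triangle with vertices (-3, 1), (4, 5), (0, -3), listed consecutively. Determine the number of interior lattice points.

18

The shoelace formula gives twice the area as |((-3)·5 − 4·1) + (4·(-3) − 0·5) + (0·1 − (-3)·(-3))| = 40, so the area is 20.
Along each edge there are gcd(|Δx|,|Δy|)+1 lattice points, so counting each shared vertex once the boundary has gcd(7,4) + gcd(4,8) + gcd(3,4) = 1+4+1 = 6.
By Pick's theorem A = I + B/2 − 1, so I = 20 − 6/2 + 1 = 18.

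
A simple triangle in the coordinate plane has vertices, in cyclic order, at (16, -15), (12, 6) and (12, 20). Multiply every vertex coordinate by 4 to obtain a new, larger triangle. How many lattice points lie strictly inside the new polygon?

417

By the shoelace formula, twice the signed area is |[16·6 − 12·(-15)] + [12·20 − 12·6] + [12·(-15) − 16·20]| = 56, so the area is 28.
The number of boundary lattice points is Σ gcd(|Δx|,|Δy|) = gcd(4,21) + gcd(0,14) + gcd(4,35) = 1+14+1 = 16.
Scaling by 4 multiplies the area by 4² = 16 (so the new area is 448) and multiplies the boundary lattice-point count by 4, giving 64.
By Pick's theorem, the interior count of the dilated polygon is 448 − 64/2 + 1 = 417.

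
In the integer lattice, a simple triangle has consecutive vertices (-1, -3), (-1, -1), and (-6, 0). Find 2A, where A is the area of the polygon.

10

By the shoelace formula, twice the signed area is |[(-1)·(-1) − (-1)·(-3)] + [(-1)·0 − (-6)·(-1)] + [(-6)·(-3) − (-1)·0]| = 10, so the area is 5.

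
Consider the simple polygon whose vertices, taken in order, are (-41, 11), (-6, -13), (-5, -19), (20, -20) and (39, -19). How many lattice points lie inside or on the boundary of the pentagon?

597

By the shoelace formula, twice the signed area is |((-41)·(-13) − (-6)·11) + ((-6)·(-19) − (-5)·(-13)) + ((-5)·(-20) − 20·(-19)) + (20·(-19) − 39·(-20)) + (39·11 − (-41)·(-19))| = 1178, so the area is 589.
Along each edge there are gcd(|Δx|,|Δy|)+1 lattice points, so counting each shared vertex once the boundary has gcd(35,24) + gcd(1,6) + gcd(25,1) + gcd(19,1) + gcd(80,30) = 1+1+1+1+10 = 14.
Pick's theorem gives I = A − B/2 + 1 = 589 − 14/2 + 1 = 583, so the closed region contains I + B = 583 + 14 = 597 lattice points.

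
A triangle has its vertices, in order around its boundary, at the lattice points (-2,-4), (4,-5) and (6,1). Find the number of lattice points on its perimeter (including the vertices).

Summing gcd(|Δx|,|Δy|) over the edges gives the boundary count: gcd(6,1) + gcd(2,6) + gcd(8,5) = 1+2+1 = 4.

4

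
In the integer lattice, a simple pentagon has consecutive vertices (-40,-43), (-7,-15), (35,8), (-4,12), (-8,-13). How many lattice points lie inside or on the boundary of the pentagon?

By the shoelace formula, twice the signed area is |[(-40)·(-15) − (-7)·(-43)] + [(-7)·8 − 35·(-15)] + [35·12 − (-4)·8] + [(-4)·(-13) − (-8)·12] + [(-8)·(-43) − (-40)·(-13)]| = 1192, so the area is 596.
The number of boundary lattice points is Σ gcd(|Δx|,|Δy|) = gcd(33,28) + gcd(42,23) + gcd(39,4) + gcd(4,25) + gcd(32,30) = 1+1+1+1+2 = 6.
Pick's theorem gives I = A − B/2 + 1 = 596 − 6/2 + 1 = 594, so the closed region contains I + B = 594 + 6 = 600 lattice points.

600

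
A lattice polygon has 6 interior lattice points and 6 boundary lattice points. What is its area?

8

Pick's theorem states A = I + B/2 − 1, so A = 6 + 6/2 − 1 = 8.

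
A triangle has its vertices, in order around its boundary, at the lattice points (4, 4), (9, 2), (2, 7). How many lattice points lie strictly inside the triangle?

5

By the shoelace formula, twice the signed area is |(4·2 − 9·4) + (9·7 − 2·2) + (2·4 − 4·7)| = 11, so the area is 5.5.
Summing gcd(|Δx|,|Δy|) over the edges gives the boundary count: gcd(5,2) + gcd(7,5) + gcd(2,3) = 1+1+1 = 3.
By Pick's theorem A = I + B/2 − 1, so I = 5.5 − 3/2 + 1 = 5.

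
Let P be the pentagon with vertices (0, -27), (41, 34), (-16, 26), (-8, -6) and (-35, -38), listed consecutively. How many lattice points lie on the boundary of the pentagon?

Summing gcd(|Δx|,|Δy|) over the edges gives the boundary count: gcd(41,61) + gcd(57,8) + gcd(8,32) + gcd(27,32) + gcd(35,11) = 1+1+8+1+1 = 12.

12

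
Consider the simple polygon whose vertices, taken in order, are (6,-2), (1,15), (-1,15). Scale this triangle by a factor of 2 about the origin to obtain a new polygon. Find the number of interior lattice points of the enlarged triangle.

65

The shoelace formula gives twice the area as |(6·15 − 1·(-2)) + (1·15 − (-1)·15) + ((-1)·(-2) − 6·15)| = 34, so the area is 17.
Along each edge there are gcd(|Δx|,|Δy|)+1 lattice points, so counting each shared vertex once the boundary has gcd(5,17) + gcd(2,0) + gcd(7,17) = 1+2+1 = 4.
Scaling by 2 multiplies the area by 2² = 4 (so the new area is 68) and multiplies the boundary lattice-point count by 2, giving 8.
By Pick's theorem, the interior count of the dilated polygon is 68 − 8/2 + 1 = 65.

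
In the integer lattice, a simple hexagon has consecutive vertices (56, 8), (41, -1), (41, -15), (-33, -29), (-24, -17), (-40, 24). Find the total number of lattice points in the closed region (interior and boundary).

2869

Using the shoelace formula, 2A = |[56·(-1) − 41·8] + [41·(-15) − 41·(-1)] + [41·(-29) − (-33)·(-15)] + [(-33)·(-17) − (-24)·(-29)] + [(-24)·24 − (-40)·(-17)] + [(-40)·8 − 56·24]| = 5697, so the area is 5697/2.
Along each edge there are gcd(|Δx|,|Δy|)+1 lattice points, so counting each shared vertex once the boundary has gcd(15,9) + gcd(0,14) + gcd(74,14) + gcd(9,12) + gcd(16,41) + gcd(96,16) = 3+14+2+3+1+16 = 39.
Pick's theorem gives I = A − B/2 + 1 = 5697/2 − 39/2 + 1 = 2830, so the closed region contains I + B = 2830 + 39 = 2869 lattice points.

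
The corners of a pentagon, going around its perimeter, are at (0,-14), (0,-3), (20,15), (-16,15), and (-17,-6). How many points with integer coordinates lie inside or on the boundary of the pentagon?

Using the shoelace formula, 2A = |(0·(-3) − 0·(-14)) + (0·15 − 20·(-3)) + (20·15 − (-16)·15) + ((-16)·(-6) − (-17)·15) + ((-17)·(-14) − 0·(-6))| = 1189, so the area is 594.5.
Along each edge there are gcd(|Δx|,|Δy|)+1 lattice points, so counting each shared vertex once the boundary has gcd(0,11) + gcd(20,18) + gcd(36,0) + gcd(1,21) + gcd(17,8) = 11+2+36+1+1 = 51.
Pick's theorem gives I = A − B/2 + 1 = 594.5 − 51/2 + 1 = 570, so the closed region contains I + B = 570 + 51 = 621 lattice points.

621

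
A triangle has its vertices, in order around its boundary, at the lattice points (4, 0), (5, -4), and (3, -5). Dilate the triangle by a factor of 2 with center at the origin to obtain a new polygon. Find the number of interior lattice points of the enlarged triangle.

The shoelace formula gives twice the area as |[4·(-4) − 5·0] + [5·(-5) − 3·(-4)] + [3·0 − 4·(-5)]| = 9, so the area is 4.5.
The number of boundary lattice points is Σ gcd(|Δx|,|Δy|) = gcd(1,4) + gcd(2,1) + gcd(1,5) = 1+1+1 = 3.
Scaling by 2 multiplies the area by 2² = 4 (so the new area is 18) and multiplies the boundary lattice-point count by 2, giving 6.
By Pick's theorem, the interior count of the dilated polygon is 18 − 6/2 + 1 = 16.

16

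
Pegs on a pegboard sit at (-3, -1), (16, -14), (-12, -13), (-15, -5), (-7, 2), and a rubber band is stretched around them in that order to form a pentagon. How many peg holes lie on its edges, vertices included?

Summing gcd(|Δx|,|Δy|) over the edges gives the boundary count: gcd(19,13) + gcd(28,1) + gcd(3,8) + gcd(8,7) + gcd(4,3) = 1+1+1+1+1 = 5.

5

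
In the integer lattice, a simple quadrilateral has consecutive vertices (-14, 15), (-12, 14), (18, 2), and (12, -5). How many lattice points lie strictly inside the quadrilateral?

By the shoelace formula, twice the signed area is |((-14)·14 − (-12)·15) + ((-12)·2 − 18·14) + (18·(-5) − 12·2) + (12·15 − (-14)·(-5))| = 296, so the area is 148.
The number of boundary lattice points is Σ gcd(|Δx|,|Δy|) = gcd(2,1) + gcd(30,12) + gcd(6,7) + gcd(26,20) = 1+6+1+2 = 10.
By Pick's theorem A = I + B/2 − 1, so I = 148 − 10/2 + 1 = 144.

144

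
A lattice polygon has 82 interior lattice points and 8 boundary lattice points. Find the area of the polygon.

By Pick's theorem, A = I + B/2 − 1 = 82 + 8/2 − 1 = 85.

85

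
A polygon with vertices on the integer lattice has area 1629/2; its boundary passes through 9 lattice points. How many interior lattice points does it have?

811

Pick's theorem A = I + B/2 − 1 rearranges to I = A − B/2 + 1 = 1629/2 − 9/2 + 1 = 811.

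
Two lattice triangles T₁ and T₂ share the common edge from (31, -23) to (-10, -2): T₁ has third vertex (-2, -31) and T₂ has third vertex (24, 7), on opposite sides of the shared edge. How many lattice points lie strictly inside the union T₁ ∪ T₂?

1051

The union is the simple quadrilateral with vertices (31, -23), (-2, -31), (-10, -2), (24, 7) in order.
By the shoelace formula, twice the signed area is |[31·(-31) − (-2)·(-23)] + [(-2)·(-2) − (-10)·(-31)] + [(-10)·7 − 24·(-2)] + [24·(-23) − 31·7]| = 2104, so the area is 1052.
Summing gcd(|Δx|,|Δy|) over the edges gives the boundary count: gcd(33,8) + gcd(8,29) + gcd(34,9) + gcd(7,30) = 1+1+1+1 = 4.
By Pick's theorem I = A − B/2 + 1 = 1052 − 4/2 + 1 = 1051.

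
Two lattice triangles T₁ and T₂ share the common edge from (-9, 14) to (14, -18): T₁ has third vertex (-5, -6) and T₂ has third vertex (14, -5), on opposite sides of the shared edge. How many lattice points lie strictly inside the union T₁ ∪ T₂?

307

The union is the simple quadrilateral with vertices (-9, 14), (-5, -6), (14, -18), (14, -5) in order.
The shoelace formula gives twice the area as |[(-9)·(-6) − (-5)·14] + [(-5)·(-18) − 14·(-6)] + [14·(-5) − 14·(-18)] + [14·14 − (-9)·(-5)]| = 631, so the area is 631/2.
The number of boundary lattice points is Σ gcd(|Δx|,|Δy|) = gcd(4,20) + gcd(19,12) + gcd(0,13) + gcd(23,19) = 4+1+13+1 = 19.
By Pick's theorem I = A − B/2 + 1 = 631/2 − 19/2 + 1 = 307.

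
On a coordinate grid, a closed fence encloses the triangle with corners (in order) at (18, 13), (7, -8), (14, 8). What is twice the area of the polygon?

29

Using the shoelace formula, 2A = |(18·(-8) − 7·13) + (7·8 − 14·(-8)) + (14·13 − 18·8)| = 29, so the area is 29/2.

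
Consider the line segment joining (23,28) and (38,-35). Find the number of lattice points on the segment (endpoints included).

4

The number of lattice points on a segment between lattice points is gcd(|Δx|,|Δy|) + 1 = gcd(15,63) + 1 = 3 + 1 = 4.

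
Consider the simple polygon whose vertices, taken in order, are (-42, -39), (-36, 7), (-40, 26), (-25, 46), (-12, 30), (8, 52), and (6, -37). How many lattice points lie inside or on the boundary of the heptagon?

Using the shoelace formula, 2A = |((-42)·7 − (-36)·(-39)) + ((-36)·26 − (-40)·7) + ((-40)·46 − (-25)·26) + ((-25)·30 − (-12)·46) + ((-12)·52 − 8·30) + (8·(-37) − 6·52) + (6·(-39) − (-42)·(-37))| = 7002, so the area is 3501.
Summing gcd(|Δx|,|Δy|) over the edges gives the boundary count: gcd(6,46) + gcd(4,19) + gcd(15,20) + gcd(13,16) + gcd(20,22) + gcd(2,89) + gcd(48,2) = 2+1+5+1+2+1+2 = 14.
Pick's theorem gives I = A − B/2 + 1 = 3501 − 14/2 + 1 = 3495, so the closed region contains I + B = 3495 + 14 = 3509 lattice points.

3509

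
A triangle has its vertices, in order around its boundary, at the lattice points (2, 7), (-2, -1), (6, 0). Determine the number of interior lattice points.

The shoelace formula gives twice the area as |[2·(-1) − (-2)·7] + [(-2)·0 − 6·(-1)] + [6·7 − 2·0]| = 60, so the area is 30.
The number of boundary lattice points is Σ gcd(|Δx|,|Δy|) = gcd(4,8) + gcd(8,1) + gcd(4,7) = 4+1+1 = 6.
By Pick's theorem A = I + B/2 − 1, so I = 30 − 6/2 + 1 = 28.

28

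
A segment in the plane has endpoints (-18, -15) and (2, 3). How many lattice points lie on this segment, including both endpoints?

3

The number of lattice points on a segment between lattice points is gcd(|Δx|,|Δy|) + 1 = gcd(20,18) + 1 = 2 + 1 = 3.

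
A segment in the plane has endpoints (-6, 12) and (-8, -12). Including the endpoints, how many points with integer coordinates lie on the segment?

The number of lattice points on a segment between lattice points is gcd(|Δx|,|Δy|) + 1 = gcd(2,24) + 1 = 2 + 1 = 3.

3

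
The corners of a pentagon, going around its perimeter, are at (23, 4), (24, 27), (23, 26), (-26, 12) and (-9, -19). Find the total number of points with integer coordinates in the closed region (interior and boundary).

The shoelace formula gives twice the area as |(23·27 − 24·4) + (24·26 − 23·27) + (23·12 − (-26)·26) + ((-26)·(-19) − (-9)·12) + ((-9)·4 − 23·(-19))| = 2483, so the area is 2483/2.
Along each edge there are gcd(|Δx|,|Δy|)+1 lattice points, so counting each shared vertex once the boundary has gcd(1,23) + gcd(1,1) + gcd(49,14) + gcd(17,31) + gcd(32,23) = 1+1+7+1+1 = 11.
Pick's theorem gives I = A − B/2 + 1 = 2483/2 − 11/2 + 1 = 1237, so the closed region contains I + B = 1237 + 11 = 1248 lattice points.

1248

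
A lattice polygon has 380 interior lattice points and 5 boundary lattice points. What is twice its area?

763

By Pick's theorem, A = I + B/2 − 1 = 380 + 5/2 − 1 = 763/2.
Hence 2A = 763.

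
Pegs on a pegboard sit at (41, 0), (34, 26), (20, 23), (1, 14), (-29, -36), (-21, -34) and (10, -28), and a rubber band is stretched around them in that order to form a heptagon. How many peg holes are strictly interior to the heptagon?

2123

The shoelace formula gives twice the area as |(41·26 − 34·0) + (34·23 − 20·26) + (20·14 − 1·23) + (1·(-36) − (-29)·14) + ((-29)·(-34) − (-21)·(-36)) + ((-21)·(-28) − 10·(-34)) + (10·0 − 41·(-28))| = 4261, so the area is 4261/2.
Summing gcd(|Δx|,|Δy|) over the edges gives the boundary count: gcd(7,26) + gcd(14,3) + gcd(19,9) + gcd(30,50) + gcd(8,2) + gcd(31,6) + gcd(31,28) = 1+1+1+10+2+1+1 = 17.
By Pick's theorem A = I + B/2 − 1, so I = 4261/2 − 17/2 + 1 = 2123.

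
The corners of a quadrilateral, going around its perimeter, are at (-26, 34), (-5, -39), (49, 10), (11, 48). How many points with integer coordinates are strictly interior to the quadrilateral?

By the shoelace formula, twice the signed area is |[(-26)·(-39) − (-5)·34] + [(-5)·10 − 49·(-39)] + [49·48 − 11·10] + [11·34 − (-26)·48]| = 6909, so the area is 6909/2.
Summing gcd(|Δx|,|Δy|) over the edges gives the boundary count: gcd(21,73) + gcd(54,49) + gcd(38,38) + gcd(37,14) = 1+1+38+1 = 41.
Pick's theorem gives I = A − B/2 + 1 = 6909/2 − 41/2 + 1 = 3435.

3435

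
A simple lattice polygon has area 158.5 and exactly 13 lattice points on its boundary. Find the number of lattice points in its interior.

153

From Pick's theorem, I = A − B/2 + 1 = 158.5 − 13/2 + 1 = 153.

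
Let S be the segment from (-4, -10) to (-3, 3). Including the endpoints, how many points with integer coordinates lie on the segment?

The number of lattice points on a segment between lattice points is gcd(|Δx|,|Δy|) + 1 = gcd(1,13) + 1 = 1 + 1 = 2.

2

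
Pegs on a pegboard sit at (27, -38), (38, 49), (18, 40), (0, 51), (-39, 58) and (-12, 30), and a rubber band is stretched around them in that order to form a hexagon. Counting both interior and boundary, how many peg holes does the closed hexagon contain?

2746

Using the shoelace formula, 2A = |(27·49 − 38·(-38)) + (38·40 − 18·49) + (18·51 − 0·40) + (0·58 − (-39)·51) + ((-39)·30 − (-12)·58) + ((-12)·(-38) − 27·30)| = 5484, so the area is 2742.
Along each edge there are gcd(|Δx|,|Δy|)+1 lattice points, so counting each shared vertex once the boundary has gcd(11,87) + gcd(20,9) + gcd(18,11) + gcd(39,7) + gcd(27,28) + gcd(39,68) = 1+1+1+1+1+1 = 6.
Pick's theorem gives I = A − B/2 + 1 = 2742 − 6/2 + 1 = 2740, so the closed region contains I + B = 2740 + 6 = 2746 lattice points.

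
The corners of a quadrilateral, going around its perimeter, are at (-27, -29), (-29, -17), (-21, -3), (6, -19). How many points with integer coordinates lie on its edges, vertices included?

The number of boundary lattice points is Σ gcd(|Δx|,|Δy|) = gcd(2,12) + gcd(8,14) + gcd(27,16) + gcd(33,10) = 2+2+1+1 = 6.

6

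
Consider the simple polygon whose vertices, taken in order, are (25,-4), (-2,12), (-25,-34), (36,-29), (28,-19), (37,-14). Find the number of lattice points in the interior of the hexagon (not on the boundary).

Using the shoelace formula, 2A = |[25·12 − (-2)·(-4)] + [(-2)·(-34) − (-25)·12] + [(-25)·(-29) − 36·(-34)] + [36·(-19) − 28·(-29)] + [28·(-14) − 37·(-19)] + [37·(-4) − 25·(-14)]| = 3250, so the area is 1625.
Summing gcd(|Δx|,|Δy|) over the edges gives the boundary count: gcd(27,16) + gcd(23,46) + gcd(61,5) + gcd(8,10) + gcd(9,5) + gcd(12,10) = 1+23+1+2+1+2 = 30.
By Pick's theorem A = I + B/2 − 1, so I = 1625 − 30/2 + 1 = 1611.

1611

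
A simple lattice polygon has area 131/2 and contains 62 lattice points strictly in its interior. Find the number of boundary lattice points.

9

Pick's theorem gives A = I + B/2 − 1, so B = 2(A − I + 1) = 2(131/2 − 62 + 1) = 9.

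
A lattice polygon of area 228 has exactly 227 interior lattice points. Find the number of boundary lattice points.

4

Pick's theorem gives A = I + B/2 − 1, so B = 2(A − I + 1) = 2(228 − 227 + 1) = 4.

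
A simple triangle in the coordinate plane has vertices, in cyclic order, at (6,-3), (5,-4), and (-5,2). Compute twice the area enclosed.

Using the shoelace formula, 2A = |(6·(-4) − 5·(-3)) + (5·2 − (-5)·(-4)) + ((-5)·(-3) − 6·2)| = 16, so the area is 8.

16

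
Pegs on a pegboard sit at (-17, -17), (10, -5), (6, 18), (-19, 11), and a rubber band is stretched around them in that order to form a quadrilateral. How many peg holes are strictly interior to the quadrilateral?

The shoelace formula gives twice the area as |((-17)·(-5) − 10·(-17)) + (10·18 − 6·(-5)) + (6·11 − (-19)·18) + ((-19)·(-17) − (-17)·11)| = 1383, so the area is 691.5.
Along each edge there are gcd(|Δx|,|Δy|)+1 lattice points, so counting each shared vertex once the boundary has gcd(27,12) + gcd(4,23) + gcd(25,7) + gcd(2,28) = 3+1+1+2 = 7.
By Pick's theorem A = I + B/2 − 1, so I = 691.5 − 7/2 + 1 = 689.

689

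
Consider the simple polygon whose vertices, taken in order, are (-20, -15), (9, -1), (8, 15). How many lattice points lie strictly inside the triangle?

238

The shoelace formula gives twice the area as |((-20)·(-1) − 9·(-15)) + (9·15 − 8·(-1)) + (8·(-15) − (-20)·15)| = 478, so the area is 239.
Along each edge there are gcd(|Δx|,|Δy|)+1 lattice points, so counting each shared vertex once the boundary has gcd(29,14) + gcd(1,16) + gcd(28,30) = 1+1+2 = 4.
Pick's theorem gives I = A − B/2 + 1 = 239 − 4/2 + 1 = 238.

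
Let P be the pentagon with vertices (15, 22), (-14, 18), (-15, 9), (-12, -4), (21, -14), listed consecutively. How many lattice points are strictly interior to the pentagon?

The shoelace formula gives twice the area as |[15·18 − (-14)·22] + [(-14)·9 − (-15)·18] + [(-15)·(-4) − (-12)·9] + [(-12)·(-14) − 21·(-4)] + [21·22 − 15·(-14)]| = 1814, so the area is 907.
The number of boundary lattice points is Σ gcd(|Δx|,|Δy|) = gcd(29,4) + gcd(1,9) + gcd(3,13) + gcd(33,10) + gcd(6,36) = 1+1+1+1+6 = 10.
Pick's theorem gives I = A − B/2 + 1 = 907 − 10/2 + 1 = 903.

903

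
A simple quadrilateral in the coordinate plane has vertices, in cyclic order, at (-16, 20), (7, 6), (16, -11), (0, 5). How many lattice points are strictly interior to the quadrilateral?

By the shoelace formula, twice the signed area is |[(-16)·6 − 7·20] + [7·(-11) − 16·6] + [16·5 − 0·(-11)] + [0·20 − (-16)·5]| = 249, so the area is 249/2.
Summing gcd(|Δx|,|Δy|) over the edges gives the boundary count: gcd(23,14) + gcd(9,17) + gcd(16,16) + gcd(16,15) = 1+1+16+1 = 19.
Pick's theorem gives I = A − B/2 + 1 = 249/2 − 19/2 + 1 = 116.

116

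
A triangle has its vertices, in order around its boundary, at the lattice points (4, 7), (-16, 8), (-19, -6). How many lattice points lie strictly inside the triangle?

The shoelace formula gives twice the area as |(4·8 − (-16)·7) + ((-16)·(-6) − (-19)·8) + ((-19)·7 − 4·(-6))| = 283, so the area is 283/2.
Summing gcd(|Δx|,|Δy|) over the edges gives the boundary count: gcd(20,1) + gcd(3,14) + gcd(23,13) = 1+1+1 = 3.
By Pick's theorem A = I + B/2 − 1, so I = 283/2 − 3/2 + 1 = 141.

141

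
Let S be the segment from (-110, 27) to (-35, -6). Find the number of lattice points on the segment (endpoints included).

The number of lattice points on a segment between lattice points is gcd(|Δx|,|Δy|) + 1 = gcd(75,33) + 1 = 3 + 1 = 4.

4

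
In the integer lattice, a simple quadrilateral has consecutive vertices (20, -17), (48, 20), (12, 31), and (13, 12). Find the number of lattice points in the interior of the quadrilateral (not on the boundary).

Using the shoelace formula, 2A = |(20·20 − 48·(-17)) + (48·31 − 12·20) + (12·12 − 13·31) + (13·(-17) − 20·12)| = 1744, so the area is 872.
The number of boundary lattice points is Σ gcd(|Δx|,|Δy|) = gcd(28,37) + gcd(36,11) + gcd(1,19) + gcd(7,29) = 1+1+1+1 = 4.
By Pick's theorem A = I + B/2 − 1, so I = 872 − 4/2 + 1 = 871.

871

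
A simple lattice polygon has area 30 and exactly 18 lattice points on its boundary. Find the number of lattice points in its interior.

22

From Pick's theorem, I = A − B/2 + 1 = 30 − 18/2 + 1 = 22.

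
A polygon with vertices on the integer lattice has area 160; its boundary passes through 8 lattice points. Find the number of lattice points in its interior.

From Pick's theorem, I = A − B/2 + 1 = 160 − 8/2 + 1 = 157.

157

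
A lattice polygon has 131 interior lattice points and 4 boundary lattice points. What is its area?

By Pick's theorem, A = I + B/2 − 1 = 131 + 4/2 − 1 = 132.

132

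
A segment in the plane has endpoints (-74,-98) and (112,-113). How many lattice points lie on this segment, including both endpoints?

The number of lattice points on a segment between lattice points is gcd(|Δx|,|Δy|) + 1 = gcd(186,15) + 1 = 3 + 1 = 4.

4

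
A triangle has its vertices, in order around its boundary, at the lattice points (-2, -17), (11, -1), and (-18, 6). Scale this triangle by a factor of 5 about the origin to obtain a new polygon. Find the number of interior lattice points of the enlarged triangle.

6931

By the shoelace formula, twice the signed area is |((-2)·(-1) − 11·(-17)) + (11·6 − (-18)·(-1)) + ((-18)·(-17) − (-2)·6)| = 555, so the area is 277.5.
The number of boundary lattice points is Σ gcd(|Δx|,|Δy|) = gcd(13,16) + gcd(29,7) + gcd(16,23) = 1+1+1 = 3.
Scaling by 5 multiplies the area by 5² = 25 (so the new area is 6937.5) and multiplies the boundary lattice-point count by 5, giving 15.
By Pick's theorem, the interior count of the dilated polygon is 6937.5 − 15/2 + 1 = 6931.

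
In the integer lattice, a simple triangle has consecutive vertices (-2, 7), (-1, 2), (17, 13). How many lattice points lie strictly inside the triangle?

The shoelace formula gives twice the area as |[(-2)·2 − (-1)·7] + [(-1)·13 − 17·2] + [17·7 − (-2)·13]| = 101, so the area is 50.5.
Along each edge there are gcd(|Δx|,|Δy|)+1 lattice points, so counting each shared vertex once the boundary has gcd(1,5) + gcd(18,11) + gcd(19,6) = 1+1+1 = 3.
Pick's theorem gives I = A − B/2 + 1 = 50.5 − 3/2 + 1 = 50.

50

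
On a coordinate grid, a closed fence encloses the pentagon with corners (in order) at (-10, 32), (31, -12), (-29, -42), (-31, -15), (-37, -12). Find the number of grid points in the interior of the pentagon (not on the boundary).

Using the shoelace formula, 2A = |[(-10)·(-12) − 31·32] + [31·(-42) − (-29)·(-12)] + [(-29)·(-15) − (-31)·(-42)] + [(-31)·(-12) − (-37)·(-15)] + [(-37)·32 − (-10)·(-12)]| = 4876, so the area is 2438.
The number of boundary lattice points is Σ gcd(|Δx|,|Δy|) = gcd(41,44) + gcd(60,30) + gcd(2,27) + gcd(6,3) + gcd(27,44) = 1+30+1+3+1 = 36.
By Pick's theorem A = I + B/2 − 1, so I = 2438 − 36/2 + 1 = 2421.

2421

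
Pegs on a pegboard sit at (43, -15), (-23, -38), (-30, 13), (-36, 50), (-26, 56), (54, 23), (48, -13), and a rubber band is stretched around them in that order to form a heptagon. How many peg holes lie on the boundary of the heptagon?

The number of boundary lattice points is Σ gcd(|Δx|,|Δy|) = gcd(66,23) + gcd(7,51) + gcd(6,37) + gcd(10,6) + gcd(80,33) + gcd(6,36) + gcd(5,2) = 1+1+1+2+1+6+1 = 13.

13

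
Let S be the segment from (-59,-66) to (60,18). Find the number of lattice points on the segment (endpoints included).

The number of lattice points on a segment between lattice points is gcd(|Δx|,|Δy|) + 1 = gcd(119,84) + 1 = 7 + 1 = 8.

8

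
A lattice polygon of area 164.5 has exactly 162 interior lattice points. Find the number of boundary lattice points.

7

Pick's theorem gives A = I + B/2 − 1, so B = 2(A − I + 1) = 2(164.5 − 162 + 1) = 7.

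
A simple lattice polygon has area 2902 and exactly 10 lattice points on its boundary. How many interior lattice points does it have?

From Pick's theorem, I = A − B/2 + 1 = 2902 − 10/2 + 1 = 2898.

2898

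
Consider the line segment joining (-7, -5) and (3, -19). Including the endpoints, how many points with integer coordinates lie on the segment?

The number of lattice points on a segment between lattice points is gcd(|Δx|,|Δy|) + 1 = gcd(10,14) + 1 = 2 + 1 = 3.

3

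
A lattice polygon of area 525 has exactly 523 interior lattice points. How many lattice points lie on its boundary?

Pick's theorem gives A = I + B/2 − 1, so B = 2(A − I + 1) = 2(525 − 523 + 1) = 6.

6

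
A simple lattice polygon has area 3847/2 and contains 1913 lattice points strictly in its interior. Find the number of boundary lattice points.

23

Pick's theorem gives A = I + B/2 − 1, so B = 2(A − I + 1) = 2(3847/2 − 1913 + 1) = 23.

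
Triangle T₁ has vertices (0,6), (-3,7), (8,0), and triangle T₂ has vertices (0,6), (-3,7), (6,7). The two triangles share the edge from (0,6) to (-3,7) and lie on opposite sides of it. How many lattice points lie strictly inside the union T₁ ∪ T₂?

4

The union is the simple quadrilateral with vertices (0,6), (8,0), (-3,7), (6,7) in order.
Using the shoelace formula, 2A = |(0·0 − 8·6) + (8·7 − (-3)·0) + ((-3)·7 − 6·7) + (6·6 − 0·7)| = 19, so the area is 19/2.
Summing gcd(|Δx|,|Δy|) over the edges gives the boundary count: gcd(8,6) + gcd(11,7) + gcd(9,0) + gcd(6,1) = 2+1+9+1 = 13.
By Pick's theorem I = A − B/2 + 1 = 19/2 − 13/2 + 1 = 4.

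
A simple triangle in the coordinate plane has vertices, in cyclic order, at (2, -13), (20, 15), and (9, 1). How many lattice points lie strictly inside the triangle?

By the shoelace formula, twice the signed area is |(2·15 − 20·(-13)) + (20·1 − 9·15) + (9·(-13) − 2·1)| = 56, so the area is 28.
Summing gcd(|Δx|,|Δy|) over the edges gives the boundary count: gcd(18,28) + gcd(11,14) + gcd(7,14) = 2+1+7 = 10.
Pick's theorem gives I = A − B/2 + 1 = 28 − 10/2 + 1 = 24.

24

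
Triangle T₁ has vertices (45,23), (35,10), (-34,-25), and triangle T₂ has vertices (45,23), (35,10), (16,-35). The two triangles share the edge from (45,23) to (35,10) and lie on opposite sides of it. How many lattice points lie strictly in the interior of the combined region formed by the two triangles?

360

The union is the simple quadrilateral with vertices (45,23), (-34,-25), (35,10), (16,-35) in order.
By the shoelace formula, twice the signed area is |(45·(-25) − (-34)·23) + ((-34)·10 − 35·(-25)) + (35·(-35) − 16·10) + (16·23 − 45·(-35))| = 750, so the area is 375.
Summing gcd(|Δx|,|Δy|) over the edges gives the boundary count: gcd(79,48) + gcd(69,35) + gcd(19,45) + gcd(29,58) = 1+1+1+29 = 32.
By Pick's theorem I = A − B/2 + 1 = 375 − 32/2 + 1 = 360.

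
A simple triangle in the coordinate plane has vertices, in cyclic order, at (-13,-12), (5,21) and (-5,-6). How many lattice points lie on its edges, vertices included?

The number of boundary lattice points is Σ gcd(|Δx|,|Δy|) = gcd(18,33) + gcd(10,27) + gcd(8,6) = 3+1+2 = 6.

6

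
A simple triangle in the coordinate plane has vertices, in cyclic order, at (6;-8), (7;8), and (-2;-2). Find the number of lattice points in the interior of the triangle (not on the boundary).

66

Using the shoelace formula, 2A = |[6·8 − 7·(-8)] + [7·(-2) − (-2)·8] + [(-2)·(-8) − 6·(-2)]| = 134, so the area is 67.
Along each edge there are gcd(|Δx|,|Δy|)+1 lattice points, so counting each shared vertex once the boundary has gcd(1,16) + gcd(9,10) + gcd(8,6) = 1+1+2 = 4.
Pick's theorem gives I = A − B/2 + 1 = 67 − 4/2 + 1 = 66.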